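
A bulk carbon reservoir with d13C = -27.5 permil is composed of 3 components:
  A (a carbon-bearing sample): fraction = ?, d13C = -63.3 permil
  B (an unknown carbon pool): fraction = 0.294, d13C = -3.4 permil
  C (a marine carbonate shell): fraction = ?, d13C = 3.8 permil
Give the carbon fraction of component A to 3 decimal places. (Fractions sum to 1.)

Let f_A and f_C be the unknown fractions; fractions sum to 1 so f_A + f_C = 0.706.
Mass balance: Σ fᵢ·δᵢ = δ_bulk ⇒ f_A·(-63.3) + f_C·(3.8) = -27.5 − (-1.000) = -26.500
Substitute f_C = 0.706 − f_A:
f_A·(-63.3 − 3.8) = -26.500 − 0.706×(3.8) = -29.183
f_A = -29.183 / -67.1 = 0.4349

0.435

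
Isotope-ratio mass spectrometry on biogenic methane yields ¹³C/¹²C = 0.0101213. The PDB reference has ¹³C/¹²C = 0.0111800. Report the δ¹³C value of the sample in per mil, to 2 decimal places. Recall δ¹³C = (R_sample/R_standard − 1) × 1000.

-94.70 per mil

δ¹³C = (R_sample / R_standard − 1) × 1000
R_sample / R_standard = 0.0101213 / 0.0111800 = 0.905304
δ¹³C = (0.905304 − 1) × 1000 = -94.696 per mil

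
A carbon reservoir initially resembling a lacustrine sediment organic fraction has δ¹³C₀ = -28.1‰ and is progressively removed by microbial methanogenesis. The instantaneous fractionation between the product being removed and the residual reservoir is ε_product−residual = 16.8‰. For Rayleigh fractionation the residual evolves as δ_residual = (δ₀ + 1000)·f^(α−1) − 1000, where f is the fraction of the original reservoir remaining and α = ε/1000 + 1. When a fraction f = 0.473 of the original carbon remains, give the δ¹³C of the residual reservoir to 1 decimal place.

Rayleigh residual: δ_res = (δ₀ + 1000)·f^(α−1) − 1000
α = ε/1000 + 1 = 1.01680, so α − 1 = 0.01680
f^(α−1) = 0.473^(0.01680) = 0.987501
δ_res = (-28.1 + 1000) × 0.987501 − 1000 = 959.752 − 1000 = -40.25‰

-40.2‰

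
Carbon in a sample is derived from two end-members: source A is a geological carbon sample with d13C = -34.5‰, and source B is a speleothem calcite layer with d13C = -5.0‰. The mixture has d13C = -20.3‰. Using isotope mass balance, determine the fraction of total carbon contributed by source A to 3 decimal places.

0.519

δ_mix = f_A·δ_A + (1 − f_A)·δ_B  ⇒  f_A = (δ_mix − δ_B)/(δ_A − δ_B)
f_A = (-20.3 − (-5.0)) / (-34.5 − (-5.0))
f_A = -15.3 / -29.5 = 0.5186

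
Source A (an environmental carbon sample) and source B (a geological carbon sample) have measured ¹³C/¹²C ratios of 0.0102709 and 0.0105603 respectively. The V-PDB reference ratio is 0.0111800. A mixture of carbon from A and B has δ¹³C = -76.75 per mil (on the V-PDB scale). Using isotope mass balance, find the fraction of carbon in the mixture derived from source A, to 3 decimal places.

δ_A = (0.0102709/0.0111800 − 1)×1000 = (0.918685 − 1)×1000 = -81.315 per mil
δ_B = (0.0105603/0.0111800 − 1)×1000 = (0.944571 − 1)×1000 = -55.429 per mil
f_A = (δ_mix − δ_B)/(δ_A − δ_B) = (-76.75 − (-55.429))/(-81.315 − (-55.429))
f_A = -21.321 / -25.886 = 0.8237

0.824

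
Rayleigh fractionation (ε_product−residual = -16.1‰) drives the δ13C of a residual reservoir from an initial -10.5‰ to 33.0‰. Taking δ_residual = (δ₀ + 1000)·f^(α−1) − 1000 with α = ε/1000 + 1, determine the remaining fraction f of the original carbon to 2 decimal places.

0.07

α − 1 = ε/1000 = -0.0161
(δ_res + 1000)/(δ₀ + 1000) = (33.0 + 1000)/(-10.5 + 1000) = 1033.0/989.5 = 1.043962
f = 1.043962^(1/-0.0161) = exp(ln(1.043962)/-0.0161) = exp(0.04302/-0.0161)
f = exp(-2.6722) = 0.0691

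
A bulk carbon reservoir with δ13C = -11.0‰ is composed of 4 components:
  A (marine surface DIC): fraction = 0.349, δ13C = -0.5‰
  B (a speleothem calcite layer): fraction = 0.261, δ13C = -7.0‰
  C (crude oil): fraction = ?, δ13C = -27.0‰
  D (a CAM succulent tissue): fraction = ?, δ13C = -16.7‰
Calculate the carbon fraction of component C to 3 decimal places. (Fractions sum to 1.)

Let f_C and f_D be the unknown fractions; fractions sum to 1 so f_C + f_D = 0.390.
Mass balance: Σ fᵢ·δᵢ = δ_bulk ⇒ f_C·(-27.0) + f_D·(-16.7) = -11.0 − (-2.002) = -8.998
Substitute f_D = 0.390 − f_C:
f_C·(-27.0 − -16.7) = -8.998 − 0.390×(-16.7) = -2.486
f_C = -2.486 / -10.3 = 0.2413

0.241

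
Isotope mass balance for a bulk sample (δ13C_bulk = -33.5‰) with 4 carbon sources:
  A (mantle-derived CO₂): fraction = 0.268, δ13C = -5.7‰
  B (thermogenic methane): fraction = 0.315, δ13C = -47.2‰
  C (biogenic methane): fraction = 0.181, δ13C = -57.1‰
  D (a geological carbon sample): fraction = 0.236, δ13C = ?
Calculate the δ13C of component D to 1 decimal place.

-28.7‰

Isotope mass balance: δ_bulk = Σ fᵢ·δᵢ.
-33.5 = 0.268×(-5.7) + 0.315×(-47.2) + 0.181×(-57.1) + 0.236×δ_D
0.236·δ_D = -33.5 − (-26.731) = -6.769
δ_D = -6.769 / 0.236 = -28.68‰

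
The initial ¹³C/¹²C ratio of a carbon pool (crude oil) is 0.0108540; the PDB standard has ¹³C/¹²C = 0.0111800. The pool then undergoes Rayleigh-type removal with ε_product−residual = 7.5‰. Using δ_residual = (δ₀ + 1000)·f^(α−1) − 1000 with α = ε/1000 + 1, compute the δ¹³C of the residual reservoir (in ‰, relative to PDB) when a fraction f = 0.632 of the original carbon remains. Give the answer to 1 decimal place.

δ₀ = (0.0108540/0.0111800 − 1)×1000 = (0.970841 − 1)×1000 = -29.159‰
α − 1 = ε/1000 = 0.0075
f^(α−1) = 0.632^(0.0075) = 0.996564
δ_res = (-29.159 + 1000) × 0.996564 − 1000 = 967.505 − 1000 = -32.49‰

-32.5‰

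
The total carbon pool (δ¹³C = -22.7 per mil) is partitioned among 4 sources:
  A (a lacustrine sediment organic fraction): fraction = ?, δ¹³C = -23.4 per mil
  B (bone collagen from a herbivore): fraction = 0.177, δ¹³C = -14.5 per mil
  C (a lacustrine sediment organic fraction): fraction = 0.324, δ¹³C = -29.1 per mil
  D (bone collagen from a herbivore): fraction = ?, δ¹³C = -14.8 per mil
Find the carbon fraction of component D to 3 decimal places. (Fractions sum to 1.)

Let f_D and f_A be the unknown fractions; fractions sum to 1 so f_D + f_A = 0.499.
Mass balance: Σ fᵢ·δᵢ = δ_bulk ⇒ f_D·(-14.8) + f_A·(-23.4) = -22.7 − (-11.995) = -10.705
Substitute f_A = 0.499 − f_D:
f_D·(-14.8 − -23.4) = -10.705 − 0.499×(-23.4) = 0.971
f_D = 0.971 / 8.6 = 0.1130

0.113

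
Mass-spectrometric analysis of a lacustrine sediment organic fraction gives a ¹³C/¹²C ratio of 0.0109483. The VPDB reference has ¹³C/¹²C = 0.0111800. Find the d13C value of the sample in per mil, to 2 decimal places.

-20.72 per mil

d13C = (R_sample / R_standard − 1) × 1000
R_sample / R_standard = 0.0109483 / 0.0111800 = 0.979275
d13C = (0.979275 − 1) × 1000 = -20.725 per mil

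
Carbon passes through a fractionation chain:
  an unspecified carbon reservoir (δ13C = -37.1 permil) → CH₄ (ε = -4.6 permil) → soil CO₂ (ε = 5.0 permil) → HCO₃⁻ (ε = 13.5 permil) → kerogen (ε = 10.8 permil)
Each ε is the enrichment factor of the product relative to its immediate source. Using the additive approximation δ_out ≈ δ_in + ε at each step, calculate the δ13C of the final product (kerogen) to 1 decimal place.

-12.4 permil

step 1: δ ≈ -37.1 + (-4.6) = -41.7 permil
step 2: δ ≈ -41.7 + (5.0) = -36.7 permil
step 3: δ ≈ -36.7 + (13.5) = -23.2 permil
step 4: δ ≈ -23.2 + (10.8) = -12.4 permil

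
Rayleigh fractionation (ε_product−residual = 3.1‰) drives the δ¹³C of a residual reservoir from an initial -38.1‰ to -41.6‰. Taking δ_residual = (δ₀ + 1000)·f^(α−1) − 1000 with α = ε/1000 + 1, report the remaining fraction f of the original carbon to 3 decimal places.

0.309

α − 1 = ε/1000 = 0.0031
(δ_res + 1000)/(δ₀ + 1000) = (-41.6 + 1000)/(-38.1 + 1000) = 958.4/961.9 = 0.996361
f = 0.996361^(1/0.0031) = exp(ln(0.996361)/0.0031) = exp(-0.00365/0.0031)
f = exp(-1.1759) = 0.3085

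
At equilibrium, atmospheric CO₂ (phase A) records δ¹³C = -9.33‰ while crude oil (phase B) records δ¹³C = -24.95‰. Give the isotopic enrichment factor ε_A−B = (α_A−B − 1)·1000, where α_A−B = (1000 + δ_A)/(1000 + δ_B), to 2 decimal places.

α_A−B = (1000 + -9.33) / (1000 + -24.95) = 990.67 / 975.05 = 1.016020
ε_A−B = (1.016020 − 1) × 1000 = 16.020‰
(The approximation ε ≈ δ_A − δ_B would give 15.62‰.)

16.02‰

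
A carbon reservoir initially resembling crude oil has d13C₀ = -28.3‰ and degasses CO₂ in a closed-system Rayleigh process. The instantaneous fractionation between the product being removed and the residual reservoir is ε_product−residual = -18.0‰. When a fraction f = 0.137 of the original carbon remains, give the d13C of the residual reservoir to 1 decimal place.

7.1‰

Rayleigh residual: δ_res = (δ₀ + 1000)·f^(α−1) − 1000
α = ε/1000 + 1 = 0.98200, so α − 1 = -0.01800
f^(α−1) = 0.137^(-0.01800) = 1.036428
δ_res = (-28.3 + 1000) × 1.036428 − 1000 = 1007.097 − 1000 = 7.10‰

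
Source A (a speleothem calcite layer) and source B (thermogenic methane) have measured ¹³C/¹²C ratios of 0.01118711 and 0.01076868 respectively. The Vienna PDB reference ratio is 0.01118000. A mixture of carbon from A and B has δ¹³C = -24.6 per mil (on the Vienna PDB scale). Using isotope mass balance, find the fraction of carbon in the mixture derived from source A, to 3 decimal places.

δ_A = (0.01118711/0.01118000 − 1)×1000 = (1.000636 − 1)×1000 = 0.636 per mil
δ_B = (0.01076868/0.01118000 − 1)×1000 = (0.963209 − 1)×1000 = -36.791 per mil
f_A = (δ_mix − δ_B)/(δ_A − δ_B) = (-24.6 − (-36.791))/(0.636 − (-36.791))
f_A = 12.191 / 37.427 = 0.3257

0.326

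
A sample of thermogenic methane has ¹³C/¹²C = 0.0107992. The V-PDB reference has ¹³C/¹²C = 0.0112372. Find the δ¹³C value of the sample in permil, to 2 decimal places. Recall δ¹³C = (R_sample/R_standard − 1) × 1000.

δ¹³C = (R_sample / R_standard − 1) × 1000
R_sample / R_standard = 0.0107992 / 0.0112372 = 0.961022
δ¹³C = (0.961022 − 1) × 1000 = -38.978 permil

-38.98 permil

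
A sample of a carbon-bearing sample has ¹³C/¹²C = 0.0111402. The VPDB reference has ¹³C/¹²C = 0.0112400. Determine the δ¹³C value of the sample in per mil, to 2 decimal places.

δ¹³C = (R_sample / R_standard − 1) × 1000
R_sample / R_standard = 0.0111402 / 0.0112400 = 0.991121
δ¹³C = (0.991121 − 1) × 1000 = -8.879 per mil

-8.88 per mil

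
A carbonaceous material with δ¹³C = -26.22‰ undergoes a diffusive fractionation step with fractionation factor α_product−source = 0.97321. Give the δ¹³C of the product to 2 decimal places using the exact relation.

δ_product = (δ_source + 1000)·α − 1000
δ_product = (-26.22 + 1000) × 0.97321 − 1000
δ_product = 947.692 − 1000 = -52.308‰

-52.31‰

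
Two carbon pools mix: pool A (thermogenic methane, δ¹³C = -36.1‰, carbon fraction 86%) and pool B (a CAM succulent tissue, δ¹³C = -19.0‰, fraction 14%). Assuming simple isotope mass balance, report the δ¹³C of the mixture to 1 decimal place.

-33.7‰

δ_mix = f_A·δ_A + f_B·δ_B
δ_mix = 0.86 × (-36.1) + 0.14 × (-19.0)
δ_mix = -31.05 + -2.66 = -33.71‰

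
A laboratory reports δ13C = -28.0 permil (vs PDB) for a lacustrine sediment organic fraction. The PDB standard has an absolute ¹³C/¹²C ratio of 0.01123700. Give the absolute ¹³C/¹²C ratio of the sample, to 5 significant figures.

0.010922

R_sample = R_standard × (δ13C/1000 + 1)
R_sample = 0.01123700 × (-28.0/1000 + 1) = 0.01123700 × 0.972000
R_sample = 0.0109224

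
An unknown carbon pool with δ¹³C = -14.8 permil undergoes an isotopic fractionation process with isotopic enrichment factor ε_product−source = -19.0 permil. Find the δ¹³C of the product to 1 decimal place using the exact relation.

Exactly, δ_product = (δ_source + 1000)·(ε/1000 + 1) − 1000.
δ_product = (-14.8 + 1000) × (-19.0/1000 + 1) − 1000
δ_product = -33.52 permil

-33.5 permil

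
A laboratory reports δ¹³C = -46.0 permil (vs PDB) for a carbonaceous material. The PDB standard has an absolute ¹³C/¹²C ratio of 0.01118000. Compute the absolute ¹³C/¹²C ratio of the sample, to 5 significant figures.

R_sample = R_standard × (δ¹³C/1000 + 1)
R_sample = 0.01118000 × (-46.0/1000 + 1) = 0.01118000 × 0.954000
R_sample = 0.0106657

0.010666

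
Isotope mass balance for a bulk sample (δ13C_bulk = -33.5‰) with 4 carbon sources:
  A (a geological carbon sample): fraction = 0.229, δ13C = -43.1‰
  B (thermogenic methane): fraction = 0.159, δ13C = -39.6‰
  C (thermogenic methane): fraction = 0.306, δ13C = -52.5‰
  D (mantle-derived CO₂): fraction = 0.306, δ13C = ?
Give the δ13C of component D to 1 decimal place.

Isotope mass balance: δ_bulk = Σ fᵢ·δᵢ.
-33.5 = 0.229×(-43.1) + 0.159×(-39.6) + 0.306×(-52.5) + 0.306×δ_D
0.306·δ_D = -33.5 − (-32.231) = -1.269
δ_D = -1.269 / 0.306 = -4.15‰

-4.1‰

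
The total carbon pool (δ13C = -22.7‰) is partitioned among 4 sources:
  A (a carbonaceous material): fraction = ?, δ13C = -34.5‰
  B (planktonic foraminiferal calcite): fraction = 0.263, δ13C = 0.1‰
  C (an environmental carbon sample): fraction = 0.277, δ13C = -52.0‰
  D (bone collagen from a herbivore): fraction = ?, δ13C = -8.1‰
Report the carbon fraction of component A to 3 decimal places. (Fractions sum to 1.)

Let f_A and f_D be the unknown fractions; fractions sum to 1 so f_A + f_D = 0.460.
Mass balance: Σ fᵢ·δᵢ = δ_bulk ⇒ f_A·(-34.5) + f_D·(-8.1) = -22.7 − (-14.378) = -8.322
Substitute f_D = 0.460 − f_A:
f_A·(-34.5 − -8.1) = -8.322 − 0.460×(-8.1) = -4.596
f_A = -4.596 / -26.4 = 0.1741

0.174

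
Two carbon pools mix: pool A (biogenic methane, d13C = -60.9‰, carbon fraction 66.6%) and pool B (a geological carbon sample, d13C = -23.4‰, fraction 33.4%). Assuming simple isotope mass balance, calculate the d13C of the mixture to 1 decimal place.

-48.4‰

δ_mix = f_A·δ_A + f_B·δ_B
δ_mix = 0.666 × (-60.9) + 0.334 × (-23.4)
δ_mix = -40.56 + -7.82 = -48.38‰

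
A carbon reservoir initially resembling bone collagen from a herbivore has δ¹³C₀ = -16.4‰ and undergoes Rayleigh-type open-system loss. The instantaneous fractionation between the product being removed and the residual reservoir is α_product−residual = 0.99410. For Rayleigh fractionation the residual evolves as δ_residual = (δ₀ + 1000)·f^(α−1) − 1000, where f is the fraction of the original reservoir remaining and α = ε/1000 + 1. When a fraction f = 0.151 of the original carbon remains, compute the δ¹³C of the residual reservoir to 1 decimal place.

-5.4‰

Rayleigh residual: δ_res = (δ₀ + 1000)·f^(α−1) − 1000
α − 1 = -0.00590
f^(α−1) = 0.151^(-0.00590) = 1.011216
δ_res = (-16.4 + 1000) × 1.011216 − 1000 = 994.632 − 1000 = -5.37‰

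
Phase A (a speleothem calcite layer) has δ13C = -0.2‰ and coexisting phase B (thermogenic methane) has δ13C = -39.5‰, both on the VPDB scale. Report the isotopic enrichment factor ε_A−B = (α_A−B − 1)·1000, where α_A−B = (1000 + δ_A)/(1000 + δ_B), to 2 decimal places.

40.92‰

α_A−B = (1000 + -0.2) / (1000 + -39.5) = 999.8 / 960.5 = 1.040916
ε_A−B = (1.040916 − 1) × 1000 = 40.916‰
(The approximation ε ≈ δ_A − δ_B would give 39.3‰.)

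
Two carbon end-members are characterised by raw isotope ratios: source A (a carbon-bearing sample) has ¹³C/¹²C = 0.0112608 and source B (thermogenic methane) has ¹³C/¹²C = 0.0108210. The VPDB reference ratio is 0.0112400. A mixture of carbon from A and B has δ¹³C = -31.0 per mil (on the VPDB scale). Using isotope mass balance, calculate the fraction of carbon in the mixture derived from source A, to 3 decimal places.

0.160

δ_A = (0.0112608/0.0112400 − 1)×1000 = (1.001851 − 1)×1000 = 1.851 per mil
δ_B = (0.0108210/0.0112400 − 1)×1000 = (0.962722 − 1)×1000 = -37.278 per mil
f_A = (δ_mix − δ_B)/(δ_A − δ_B) = (-31.0 − (-37.278))/(1.851 − (-37.278))
f_A = 6.278 / 39.128 = 0.1604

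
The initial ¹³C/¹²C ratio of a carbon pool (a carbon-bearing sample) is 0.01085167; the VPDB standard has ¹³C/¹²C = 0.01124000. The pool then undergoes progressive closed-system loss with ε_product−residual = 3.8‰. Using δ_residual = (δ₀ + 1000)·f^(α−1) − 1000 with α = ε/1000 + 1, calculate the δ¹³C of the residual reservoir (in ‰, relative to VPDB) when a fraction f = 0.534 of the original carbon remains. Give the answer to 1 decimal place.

-36.8‰

δ₀ = (0.01085167/0.01124000 − 1)×1000 = (0.965451 − 1)×1000 = -34.549‰
α − 1 = ε/1000 = 0.0038
f^(α−1) = 0.534^(0.0038) = 0.997619
δ_res = (-34.549 + 1000) × 0.997619 − 1000 = 963.152 − 1000 = -36.85‰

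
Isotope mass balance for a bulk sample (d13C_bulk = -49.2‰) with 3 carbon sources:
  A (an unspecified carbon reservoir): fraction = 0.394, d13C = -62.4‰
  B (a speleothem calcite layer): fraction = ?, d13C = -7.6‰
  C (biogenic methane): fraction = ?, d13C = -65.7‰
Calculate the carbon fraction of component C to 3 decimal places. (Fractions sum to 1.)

0.344

Let f_C and f_B be the unknown fractions; fractions sum to 1 so f_C + f_B = 0.606.
Mass balance: Σ fᵢ·δᵢ = δ_bulk ⇒ f_C·(-65.7) + f_B·(-7.6) = -49.2 − (-24.586) = -24.614
Substitute f_B = 0.606 − f_C:
f_C·(-65.7 − -7.6) = -24.614 − 0.606×(-7.6) = -20.009
f_C = -20.009 / -58.1 = 0.3444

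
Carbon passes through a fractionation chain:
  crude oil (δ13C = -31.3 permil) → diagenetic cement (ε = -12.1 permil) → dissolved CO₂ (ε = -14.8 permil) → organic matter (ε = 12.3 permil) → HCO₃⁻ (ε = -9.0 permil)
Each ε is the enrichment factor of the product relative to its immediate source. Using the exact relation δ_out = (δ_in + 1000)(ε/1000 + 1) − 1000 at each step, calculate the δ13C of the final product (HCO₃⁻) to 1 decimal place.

-54.2 permil

step 1: δ = (-31.30 + 1000)·(-12.1/1000 + 1) − 1000 = -43.02 permil
step 2: δ = (-43.02 + 1000)·(-14.8/1000 + 1) − 1000 = -57.18 permil
step 3: δ = (-57.18 + 1000)·(12.3/1000 + 1) − 1000 = -45.59 permil
step 4: δ = (-45.59 + 1000)·(-9.0/1000 + 1) − 1000 = -54.18 permil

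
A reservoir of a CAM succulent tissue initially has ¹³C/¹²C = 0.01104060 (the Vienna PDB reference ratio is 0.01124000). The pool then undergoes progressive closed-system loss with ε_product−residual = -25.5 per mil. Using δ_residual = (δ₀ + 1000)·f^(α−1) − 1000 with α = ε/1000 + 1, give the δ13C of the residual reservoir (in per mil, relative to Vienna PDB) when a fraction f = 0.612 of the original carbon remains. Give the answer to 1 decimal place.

δ₀ = (0.01104060/0.01124000 − 1)×1000 = (0.982260 − 1)×1000 = -17.740 per mil
α − 1 = ε/1000 = -0.0255
f^(α−1) = 0.612^(-0.0255) = 1.012600
δ_res = (-17.740 + 1000) × 1.012600 − 1000 = 994.636 − 1000 = -5.36 per mil

-5.4 per mil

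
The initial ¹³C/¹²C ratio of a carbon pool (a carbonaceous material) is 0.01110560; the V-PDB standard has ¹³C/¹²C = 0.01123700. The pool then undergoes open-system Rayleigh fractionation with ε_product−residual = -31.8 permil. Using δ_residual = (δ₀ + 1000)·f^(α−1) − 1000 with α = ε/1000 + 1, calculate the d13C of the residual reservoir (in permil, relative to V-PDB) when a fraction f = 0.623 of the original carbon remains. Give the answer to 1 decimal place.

δ₀ = (0.01110560/0.01123700 − 1)×1000 = (0.988306 − 1)×1000 = -11.694 permil
α − 1 = ε/1000 = -0.0318
f^(α−1) = 0.623^(-0.0318) = 1.015162
δ_res = (-11.694 + 1000) × 1.015162 − 1000 = 1003.291 − 1000 = 3.29 permil

3.3 permil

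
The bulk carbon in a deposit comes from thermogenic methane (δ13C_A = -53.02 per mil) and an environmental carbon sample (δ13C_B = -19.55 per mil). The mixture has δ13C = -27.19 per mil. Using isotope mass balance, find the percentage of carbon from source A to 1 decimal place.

δ_mix = f_A·δ_A + (1 − f_A)·δ_B  ⇒  f_A = (δ_mix − δ_B)/(δ_A − δ_B)
f_A = (-27.19 − (-19.55)) / (-53.02 − (-19.55))
f_A = -7.64 / -33.47 = 0.2283

22.8%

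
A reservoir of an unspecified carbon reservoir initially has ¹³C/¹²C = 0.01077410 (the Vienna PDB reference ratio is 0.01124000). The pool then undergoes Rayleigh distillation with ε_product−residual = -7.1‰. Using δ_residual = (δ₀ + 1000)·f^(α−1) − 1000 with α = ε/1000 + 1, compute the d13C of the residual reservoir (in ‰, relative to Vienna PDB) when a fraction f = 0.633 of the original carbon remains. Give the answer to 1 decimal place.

-38.3‰

δ₀ = (0.01077410/0.01124000 − 1)×1000 = (0.958550 − 1)×1000 = -41.450‰
α − 1 = ε/1000 = -0.0071
f^(α−1) = 0.633^(-0.0071) = 1.003252
δ_res = (-41.450 + 1000) × 1.003252 − 1000 = 961.667 − 1000 = -38.33‰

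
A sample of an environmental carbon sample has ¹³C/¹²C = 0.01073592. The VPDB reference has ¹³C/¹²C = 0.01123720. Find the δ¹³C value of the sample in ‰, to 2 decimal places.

-44.61‰

δ¹³C = (R_sample / R_standard − 1) × 1000
R_sample / R_standard = 0.01073592 / 0.01123720 = 0.955391
δ¹³C = (0.955391 − 1) × 1000 = -44.609‰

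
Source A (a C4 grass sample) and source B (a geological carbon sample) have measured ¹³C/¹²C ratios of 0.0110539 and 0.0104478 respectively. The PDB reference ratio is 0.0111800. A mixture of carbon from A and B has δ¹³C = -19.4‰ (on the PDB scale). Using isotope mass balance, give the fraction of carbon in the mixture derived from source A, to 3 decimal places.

δ_A = (0.0110539/0.0111800 − 1)×1000 = (0.988721 − 1)×1000 = -11.279‰
δ_B = (0.0104478/0.0111800 − 1)×1000 = (0.934508 − 1)×1000 = -65.492‰
f_A = (δ_mix − δ_B)/(δ_A − δ_B) = (-19.4 − (-65.492))/(-11.279 − (-65.492))
f_A = 46.092 / 54.213 = 0.8502

0.850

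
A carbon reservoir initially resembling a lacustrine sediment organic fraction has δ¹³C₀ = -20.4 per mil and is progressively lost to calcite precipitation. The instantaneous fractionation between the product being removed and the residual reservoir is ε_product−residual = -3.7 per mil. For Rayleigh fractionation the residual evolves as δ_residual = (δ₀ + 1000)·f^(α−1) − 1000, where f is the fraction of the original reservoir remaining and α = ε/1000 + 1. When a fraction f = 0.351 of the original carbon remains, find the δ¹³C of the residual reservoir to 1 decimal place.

-16.6 per mil

Rayleigh residual: δ_res = (δ₀ + 1000)·f^(α−1) − 1000
α = ε/1000 + 1 = 0.99630, so α − 1 = -0.00370
f^(α−1) = 0.351^(-0.00370) = 1.003881
δ_res = (-20.4 + 1000) × 1.003881 − 1000 = 983.402 − 1000 = -16.60 per mil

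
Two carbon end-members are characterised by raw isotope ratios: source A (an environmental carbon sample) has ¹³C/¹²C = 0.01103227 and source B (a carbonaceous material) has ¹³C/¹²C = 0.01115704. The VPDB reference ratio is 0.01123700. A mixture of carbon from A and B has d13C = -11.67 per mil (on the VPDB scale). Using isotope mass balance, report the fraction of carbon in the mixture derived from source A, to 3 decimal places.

0.410

δ_A = (0.01103227/0.01123700 − 1)×1000 = (0.981781 − 1)×1000 = -18.219 per mil
δ_B = (0.01115704/0.01123700 − 1)×1000 = (0.992884 − 1)×1000 = -7.116 per mil
f_A = (δ_mix − δ_B)/(δ_A − δ_B) = (-11.67 − (-7.116))/(-18.219 − (-7.116))
f_A = -4.554 / -11.103 = 0.4102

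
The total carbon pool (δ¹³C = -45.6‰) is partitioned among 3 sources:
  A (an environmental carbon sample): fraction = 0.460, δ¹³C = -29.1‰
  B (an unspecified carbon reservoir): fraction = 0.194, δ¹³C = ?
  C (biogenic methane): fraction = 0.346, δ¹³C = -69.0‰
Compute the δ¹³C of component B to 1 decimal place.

Isotope mass balance: δ_bulk = Σ fᵢ·δᵢ.
-45.6 = 0.460×(-29.1) + 0.194×δ_B + 0.346×(-69.0)
0.194·δ_B = -45.6 − (-37.260) = -8.340
δ_B = -8.340 / 0.194 = -42.99‰

-43.0‰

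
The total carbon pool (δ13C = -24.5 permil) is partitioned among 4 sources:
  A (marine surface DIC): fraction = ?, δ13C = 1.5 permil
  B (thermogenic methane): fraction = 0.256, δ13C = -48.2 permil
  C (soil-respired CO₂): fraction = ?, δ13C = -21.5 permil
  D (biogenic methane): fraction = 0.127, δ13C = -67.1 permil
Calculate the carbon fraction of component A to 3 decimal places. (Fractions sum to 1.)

Let f_A and f_C be the unknown fractions; fractions sum to 1 so f_A + f_C = 0.617.
Mass balance: Σ fᵢ·δᵢ = δ_bulk ⇒ f_A·(1.5) + f_C·(-21.5) = -24.5 − (-20.861) = -3.639
Substitute f_C = 0.617 − f_A:
f_A·(1.5 − -21.5) = -3.639 − 0.617×(-21.5) = 9.626
f_A = 9.626 / 23.0 = 0.4185

0.419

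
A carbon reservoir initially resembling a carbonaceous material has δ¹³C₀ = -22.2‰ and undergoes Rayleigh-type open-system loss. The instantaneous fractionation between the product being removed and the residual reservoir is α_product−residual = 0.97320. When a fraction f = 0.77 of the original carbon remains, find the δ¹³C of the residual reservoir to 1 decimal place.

Rayleigh residual: δ_res = (δ₀ + 1000)·f^(α−1) − 1000
α − 1 = -0.02680
f^(α−1) = 0.77^(-0.02680) = 1.007029
δ_res = (-22.2 + 1000) × 1.007029 − 1000 = 984.673 − 1000 = -15.33‰

-15.3‰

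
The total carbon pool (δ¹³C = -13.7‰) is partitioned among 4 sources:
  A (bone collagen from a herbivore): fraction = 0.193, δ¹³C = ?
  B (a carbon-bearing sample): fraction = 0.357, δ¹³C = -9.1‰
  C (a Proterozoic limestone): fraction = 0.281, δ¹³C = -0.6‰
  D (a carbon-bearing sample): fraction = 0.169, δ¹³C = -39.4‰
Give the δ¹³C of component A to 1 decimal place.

-18.8‰

Isotope mass balance: δ_bulk = Σ fᵢ·δᵢ.
-13.7 = 0.193×δ_A + 0.357×(-9.1) + 0.281×(-0.6) + 0.169×(-39.4)
0.193·δ_A = -13.7 − (-10.076) = -3.624
δ_A = -3.624 / 0.193 = -18.78‰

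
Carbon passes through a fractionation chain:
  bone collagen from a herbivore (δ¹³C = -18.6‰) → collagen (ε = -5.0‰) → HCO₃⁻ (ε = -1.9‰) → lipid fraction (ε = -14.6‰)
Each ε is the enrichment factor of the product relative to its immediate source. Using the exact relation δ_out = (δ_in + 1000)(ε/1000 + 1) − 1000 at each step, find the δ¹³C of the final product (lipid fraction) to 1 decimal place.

step 1: δ = (-18.60 + 1000)·(-5.0/1000 + 1) − 1000 = -23.51‰
step 2: δ = (-23.51 + 1000)·(-1.9/1000 + 1) − 1000 = -25.36‰
step 3: δ = (-25.36 + 1000)·(-14.6/1000 + 1) − 1000 = -39.59‰

-39.6‰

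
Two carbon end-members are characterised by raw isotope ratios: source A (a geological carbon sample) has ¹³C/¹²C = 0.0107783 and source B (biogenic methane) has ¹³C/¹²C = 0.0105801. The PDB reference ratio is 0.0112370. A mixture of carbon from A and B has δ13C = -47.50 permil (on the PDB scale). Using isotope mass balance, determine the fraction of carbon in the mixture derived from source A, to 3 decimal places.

δ_A = (0.0107783/0.0112370 − 1)×1000 = (0.959179 − 1)×1000 = -40.821 permil
δ_B = (0.0105801/0.0112370 − 1)×1000 = (0.941541 − 1)×1000 = -58.459 permil
f_A = (δ_mix − δ_B)/(δ_A − δ_B) = (-47.50 − (-58.459))/(-40.821 − (-58.459))
f_A = 10.959 / 17.638 = 0.6213

0.621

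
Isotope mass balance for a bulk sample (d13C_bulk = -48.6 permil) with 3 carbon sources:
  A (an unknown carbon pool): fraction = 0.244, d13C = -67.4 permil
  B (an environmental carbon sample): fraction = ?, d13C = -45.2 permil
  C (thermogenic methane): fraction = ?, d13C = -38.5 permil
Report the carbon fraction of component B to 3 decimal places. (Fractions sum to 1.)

0.455

Let f_B and f_C be the unknown fractions; fractions sum to 1 so f_B + f_C = 0.756.
Mass balance: Σ fᵢ·δᵢ = δ_bulk ⇒ f_B·(-45.2) + f_C·(-38.5) = -48.6 − (-16.446) = -32.154
Substitute f_C = 0.756 − f_B:
f_B·(-45.2 − -38.5) = -32.154 − 0.756×(-38.5) = -3.048
f_B = -3.048 / -6.7 = 0.4550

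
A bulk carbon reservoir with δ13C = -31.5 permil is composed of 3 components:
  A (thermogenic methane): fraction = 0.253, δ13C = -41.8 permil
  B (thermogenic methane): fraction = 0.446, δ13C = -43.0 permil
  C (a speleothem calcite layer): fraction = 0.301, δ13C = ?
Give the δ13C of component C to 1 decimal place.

-5.8 permil

Isotope mass balance: δ_bulk = Σ fᵢ·δᵢ.
-31.5 = 0.253×(-41.8) + 0.446×(-43.0) + 0.301×δ_C
0.301·δ_C = -31.5 − (-29.753) = -1.747
δ_C = -1.747 / 0.301 = -5.80 permil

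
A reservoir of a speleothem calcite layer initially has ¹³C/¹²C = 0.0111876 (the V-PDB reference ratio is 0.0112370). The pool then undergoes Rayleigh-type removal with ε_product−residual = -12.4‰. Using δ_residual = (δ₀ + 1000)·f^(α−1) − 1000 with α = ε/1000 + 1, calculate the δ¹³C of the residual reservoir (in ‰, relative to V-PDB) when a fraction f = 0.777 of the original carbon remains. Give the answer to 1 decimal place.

-1.3‰

δ₀ = (0.0111876/0.0112370 − 1)×1000 = (0.995604 − 1)×1000 = -4.396‰
α − 1 = ε/1000 = -0.0124
f^(α−1) = 0.777^(-0.0124) = 1.003134
δ_res = (-4.396 + 1000) × 1.003134 − 1000 = 998.724 − 1000 = -1.28‰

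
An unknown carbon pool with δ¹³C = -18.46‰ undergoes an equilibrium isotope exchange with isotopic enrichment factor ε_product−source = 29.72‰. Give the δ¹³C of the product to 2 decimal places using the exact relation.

To first order, δ_product ≈ δ_source + ε = 11.26‰.
Exactly, δ_product = (δ_source + 1000)·(ε/1000 + 1) − 1000.
δ_product = (-18.46 + 1000) × (29.72/1000 + 1) − 1000
δ_product = 10.711‰

10.71‰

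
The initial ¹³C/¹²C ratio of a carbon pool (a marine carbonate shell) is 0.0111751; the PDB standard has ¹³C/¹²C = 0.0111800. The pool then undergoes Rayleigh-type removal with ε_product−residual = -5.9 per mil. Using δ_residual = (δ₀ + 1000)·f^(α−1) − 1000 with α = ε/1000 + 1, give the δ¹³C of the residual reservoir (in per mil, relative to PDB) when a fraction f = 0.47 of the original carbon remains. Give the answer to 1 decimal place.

4.0 per mil

δ₀ = (0.0111751/0.0111800 − 1)×1000 = (0.999562 − 1)×1000 = -0.438 per mil
α − 1 = ε/1000 = -0.0059
f^(α−1) = 0.47^(-0.0059) = 1.004465
δ_res = (-0.438 + 1000) × 1.004465 − 1000 = 1004.024 − 1000 = 4.02 per mil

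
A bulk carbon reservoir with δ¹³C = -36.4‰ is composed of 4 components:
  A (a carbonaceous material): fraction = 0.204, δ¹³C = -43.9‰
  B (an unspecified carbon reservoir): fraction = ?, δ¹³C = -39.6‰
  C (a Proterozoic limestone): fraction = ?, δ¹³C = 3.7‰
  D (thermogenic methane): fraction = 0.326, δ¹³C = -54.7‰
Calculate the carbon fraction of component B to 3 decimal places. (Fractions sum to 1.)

0.262

Let f_B and f_C be the unknown fractions; fractions sum to 1 so f_B + f_C = 0.470.
Mass balance: Σ fᵢ·δᵢ = δ_bulk ⇒ f_B·(-39.6) + f_C·(3.7) = -36.4 − (-26.788) = -9.612
Substitute f_C = 0.470 − f_B:
f_B·(-39.6 − 3.7) = -9.612 − 0.470×(3.7) = -11.351
f_B = -11.351 / -43.3 = 0.2622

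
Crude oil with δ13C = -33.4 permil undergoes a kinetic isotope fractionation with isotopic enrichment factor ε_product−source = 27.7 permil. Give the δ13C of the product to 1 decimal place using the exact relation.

-6.6 permil

Exactly, δ_product = (δ_source + 1000)·(ε/1000 + 1) − 1000.
δ_product = (-33.4 + 1000) × (27.7/1000 + 1) − 1000
δ_product = -6.63 permil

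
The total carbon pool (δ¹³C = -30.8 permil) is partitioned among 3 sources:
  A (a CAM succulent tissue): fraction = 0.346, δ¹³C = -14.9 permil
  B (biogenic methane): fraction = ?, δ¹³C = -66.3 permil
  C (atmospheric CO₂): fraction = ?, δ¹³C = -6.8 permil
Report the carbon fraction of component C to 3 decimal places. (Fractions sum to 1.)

0.298

Let f_C and f_B be the unknown fractions; fractions sum to 1 so f_C + f_B = 0.654.
Mass balance: Σ fᵢ·δᵢ = δ_bulk ⇒ f_C·(-6.8) + f_B·(-66.3) = -30.8 − (-5.155) = -25.645
Substitute f_B = 0.654 − f_C:
f_C·(-6.8 − -66.3) = -25.645 − 0.654×(-66.3) = 17.716
f_C = 17.716 / 59.5 = 0.2977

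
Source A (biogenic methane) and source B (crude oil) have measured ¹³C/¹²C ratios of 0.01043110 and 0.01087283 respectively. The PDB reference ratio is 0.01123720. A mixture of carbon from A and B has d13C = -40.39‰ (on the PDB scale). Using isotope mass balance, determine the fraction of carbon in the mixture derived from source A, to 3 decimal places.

0.203

δ_A = (0.01043110/0.01123720 − 1)×1000 = (0.928265 − 1)×1000 = -71.735‰
δ_B = (0.01087283/0.01123720 − 1)×1000 = (0.967575 − 1)×1000 = -32.425‰
f_A = (δ_mix − δ_B)/(δ_A − δ_B) = (-40.39 − (-32.425))/(-71.735 − (-32.425))
f_A = -7.965 / -39.310 = 0.2026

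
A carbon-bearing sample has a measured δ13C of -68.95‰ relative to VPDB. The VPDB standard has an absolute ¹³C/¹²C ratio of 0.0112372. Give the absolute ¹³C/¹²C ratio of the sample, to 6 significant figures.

R_sample = R_standard × (δ13C/1000 + 1)
R_sample = 0.0112372 × (-68.95/1000 + 1) = 0.0112372 × 0.931050
R_sample = 0.0104624

0.0104624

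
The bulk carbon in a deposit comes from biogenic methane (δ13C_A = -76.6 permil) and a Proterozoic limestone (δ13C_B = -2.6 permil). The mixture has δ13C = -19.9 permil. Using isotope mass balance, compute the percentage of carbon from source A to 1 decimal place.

δ_mix = f_A·δ_A + (1 − f_A)·δ_B  ⇒  f_A = (δ_mix − δ_B)/(δ_A − δ_B)
f_A = (-19.9 − (-2.6)) / (-76.6 − (-2.6))
f_A = -17.3 / -74.0 = 0.2338

23.4%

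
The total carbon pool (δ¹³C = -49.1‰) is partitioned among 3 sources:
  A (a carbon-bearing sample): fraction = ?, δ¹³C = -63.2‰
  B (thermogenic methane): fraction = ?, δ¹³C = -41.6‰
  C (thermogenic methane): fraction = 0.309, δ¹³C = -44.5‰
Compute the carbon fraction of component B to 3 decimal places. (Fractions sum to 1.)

0.385

Let f_B and f_A be the unknown fractions; fractions sum to 1 so f_B + f_A = 0.691.
Mass balance: Σ fᵢ·δᵢ = δ_bulk ⇒ f_B·(-41.6) + f_A·(-63.2) = -49.1 − (-13.751) = -35.349
Substitute f_A = 0.691 − f_B:
f_B·(-41.6 − -63.2) = -35.349 − 0.691×(-63.2) = 8.322
f_B = 8.322 / 21.6 = 0.3853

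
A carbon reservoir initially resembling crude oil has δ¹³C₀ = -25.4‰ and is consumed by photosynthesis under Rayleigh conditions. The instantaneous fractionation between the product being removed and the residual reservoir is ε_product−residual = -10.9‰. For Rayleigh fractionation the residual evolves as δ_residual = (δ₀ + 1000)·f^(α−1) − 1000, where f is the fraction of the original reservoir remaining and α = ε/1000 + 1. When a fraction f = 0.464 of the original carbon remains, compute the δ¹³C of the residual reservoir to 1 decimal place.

-17.2‰

Rayleigh residual: δ_res = (δ₀ + 1000)·f^(α−1) − 1000
α = ε/1000 + 1 = 0.98910, so α − 1 = -0.01090
f^(α−1) = 0.464^(-0.01090) = 1.008405
δ_res = (-25.4 + 1000) × 1.008405 − 1000 = 982.791 − 1000 = -17.21‰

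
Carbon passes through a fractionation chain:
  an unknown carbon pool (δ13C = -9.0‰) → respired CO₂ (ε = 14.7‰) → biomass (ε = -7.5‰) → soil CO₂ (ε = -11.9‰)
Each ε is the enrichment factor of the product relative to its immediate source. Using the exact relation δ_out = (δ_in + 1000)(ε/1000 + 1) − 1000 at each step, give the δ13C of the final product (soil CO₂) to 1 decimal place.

-13.9‰

step 1: δ = (-9.00 + 1000)·(14.7/1000 + 1) − 1000 = 5.57‰
step 2: δ = (5.57 + 1000)·(-7.5/1000 + 1) − 1000 = -1.97‰
step 3: δ = (-1.97 + 1000)·(-11.9/1000 + 1) − 1000 = -13.85‰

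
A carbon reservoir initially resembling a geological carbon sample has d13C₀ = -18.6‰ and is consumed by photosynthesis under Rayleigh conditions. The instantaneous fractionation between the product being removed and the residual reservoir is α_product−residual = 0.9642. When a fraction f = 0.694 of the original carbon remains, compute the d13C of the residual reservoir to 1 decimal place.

Rayleigh residual: δ_res = (δ₀ + 1000)·f^(α−1) − 1000
α − 1 = -0.03580
f^(α−1) = 0.694^(-0.03580) = 1.013163
δ_res = (-18.6 + 1000) × 1.013163 − 1000 = 994.318 − 1000 = -5.68‰

-5.7‰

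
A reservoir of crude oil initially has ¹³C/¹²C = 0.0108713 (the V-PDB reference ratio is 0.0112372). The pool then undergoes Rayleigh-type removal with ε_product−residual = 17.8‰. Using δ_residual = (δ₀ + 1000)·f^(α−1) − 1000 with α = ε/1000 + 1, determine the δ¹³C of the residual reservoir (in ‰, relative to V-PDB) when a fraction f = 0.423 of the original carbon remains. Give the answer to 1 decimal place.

-47.3‰

δ₀ = (0.0108713/0.0112372 − 1)×1000 = (0.967439 − 1)×1000 = -32.561‰
α − 1 = ε/1000 = 0.0178
f^(α−1) = 0.423^(0.0178) = 0.984802
δ_res = (-32.561 + 1000) × 0.984802 − 1000 = 952.735 − 1000 = -47.26‰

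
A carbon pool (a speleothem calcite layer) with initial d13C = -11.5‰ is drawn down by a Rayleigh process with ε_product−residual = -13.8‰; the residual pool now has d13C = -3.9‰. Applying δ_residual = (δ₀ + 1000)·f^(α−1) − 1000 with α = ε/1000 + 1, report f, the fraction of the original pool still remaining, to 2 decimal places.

0.57

α − 1 = ε/1000 = -0.0138
(δ_res + 1000)/(δ₀ + 1000) = (-3.9 + 1000)/(-11.5 + 1000) = 996.1/988.5 = 1.007688
f = 1.007688^(1/-0.0138) = exp(ln(1.007688)/-0.0138) = exp(0.00766/-0.0138)
f = exp(-0.5550) = 0.5741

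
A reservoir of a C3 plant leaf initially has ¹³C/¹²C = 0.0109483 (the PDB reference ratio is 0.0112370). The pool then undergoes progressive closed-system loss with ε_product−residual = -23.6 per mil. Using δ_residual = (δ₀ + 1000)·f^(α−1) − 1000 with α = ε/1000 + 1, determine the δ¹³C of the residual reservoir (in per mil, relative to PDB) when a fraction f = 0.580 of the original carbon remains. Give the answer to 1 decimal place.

δ₀ = (0.0109483/0.0112370 − 1)×1000 = (0.974308 − 1)×1000 = -25.692 per mil
α − 1 = ε/1000 = -0.0236
f^(α−1) = 0.580^(-0.0236) = 1.012939
δ_res = (-25.692 + 1000) × 1.012939 − 1000 = 986.914 − 1000 = -13.09 per mil

-13.1 per mil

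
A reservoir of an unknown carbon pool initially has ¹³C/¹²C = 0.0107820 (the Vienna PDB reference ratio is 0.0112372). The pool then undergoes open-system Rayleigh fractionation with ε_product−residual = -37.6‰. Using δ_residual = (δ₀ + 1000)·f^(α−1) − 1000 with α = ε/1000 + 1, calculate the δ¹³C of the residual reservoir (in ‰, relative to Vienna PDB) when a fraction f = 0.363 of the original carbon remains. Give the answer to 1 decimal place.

δ₀ = (0.0107820/0.0112372 − 1)×1000 = (0.959492 − 1)×1000 = -40.508‰
α − 1 = ε/1000 = -0.0376
f^(α−1) = 0.363^(-0.0376) = 1.038837
δ_res = (-40.508 + 1000) × 1.038837 − 1000 = 996.756 − 1000 = -3.24‰

-3.2‰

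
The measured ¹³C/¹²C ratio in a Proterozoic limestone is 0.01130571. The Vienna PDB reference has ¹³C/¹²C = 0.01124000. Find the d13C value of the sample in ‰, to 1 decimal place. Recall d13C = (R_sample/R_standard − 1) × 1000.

5.8‰

d13C = (R_sample / R_standard − 1) × 1000
R_sample / R_standard = 0.01130571 / 0.01124000 = 1.005846
d13C = (1.005846 − 1) × 1000 = 5.85‰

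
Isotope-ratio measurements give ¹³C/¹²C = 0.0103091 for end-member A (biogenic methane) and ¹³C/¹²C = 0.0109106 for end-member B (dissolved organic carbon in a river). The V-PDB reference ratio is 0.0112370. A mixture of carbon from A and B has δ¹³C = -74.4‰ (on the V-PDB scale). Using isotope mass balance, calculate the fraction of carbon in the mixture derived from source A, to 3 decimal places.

δ_A = (0.0103091/0.0112370 − 1)×1000 = (0.917425 − 1)×1000 = -82.575‰
δ_B = (0.0109106/0.0112370 − 1)×1000 = (0.970953 − 1)×1000 = -29.047‰
f_A = (δ_mix − δ_B)/(δ_A − δ_B) = (-74.4 − (-29.047))/(-82.575 − (-29.047))
f_A = -45.353 / -53.529 = 0.8473

0.847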